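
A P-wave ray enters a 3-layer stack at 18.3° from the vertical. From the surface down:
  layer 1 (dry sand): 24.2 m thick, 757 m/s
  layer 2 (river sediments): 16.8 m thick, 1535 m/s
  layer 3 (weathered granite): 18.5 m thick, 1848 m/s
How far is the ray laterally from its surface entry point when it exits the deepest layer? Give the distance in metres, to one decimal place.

Ray parameter p = sin 18.3° / 757 m/s = 4.1479e-04 s/m.
Layer 1: θ = 18.30°; offset = 24.2·tan 18.30° = 8.003 m.
Layer 2: sin θ = p·1535 = 0.6367 → θ = 39.55°; offset = 16.8·tan 39.55° = 13.871 m.
Layer 3: sin θ = p·1848 = 0.7665 → θ = 50.04°; offset = 18.5·tan 50.04° = 22.081 m.
Total horizontal offset = 43.956 m.

44.0 m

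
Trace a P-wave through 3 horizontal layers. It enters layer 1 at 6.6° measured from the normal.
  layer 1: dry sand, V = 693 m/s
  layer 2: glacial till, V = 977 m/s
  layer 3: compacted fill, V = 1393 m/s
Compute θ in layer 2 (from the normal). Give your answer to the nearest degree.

Ray parameter p = sin 6.6° / 693 = 1.6585e-04 s/m.
sin θ_2 = p·V_2 = 1.6585e-04 × 977 = 0.1620.
θ_2 = 9.33° from the vertical.

9°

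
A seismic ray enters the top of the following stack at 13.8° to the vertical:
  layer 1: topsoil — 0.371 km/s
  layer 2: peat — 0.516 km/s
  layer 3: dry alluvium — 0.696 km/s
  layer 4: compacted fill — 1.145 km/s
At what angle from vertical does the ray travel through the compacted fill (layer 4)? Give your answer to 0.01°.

Ray parameter p = sin 13.8° / 0.371 = 6.4295e-01 s/km.
sin θ_4 = p·V_4 = 6.4295e-01 × 1.145 = 0.7362.
θ_4 = arcsin 0.7362 = 47.41°.

47.41°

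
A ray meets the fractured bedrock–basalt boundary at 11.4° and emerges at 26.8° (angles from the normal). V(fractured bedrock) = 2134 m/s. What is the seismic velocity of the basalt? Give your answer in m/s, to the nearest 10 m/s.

4870 m/s

Snell's law: sin 11.4°/V₁ = sin 26.8°/V₂.
V₂ = V₁·sin 26.8°/sin 11.4° = 2134 × 2.2811 = 4867.88 m/s.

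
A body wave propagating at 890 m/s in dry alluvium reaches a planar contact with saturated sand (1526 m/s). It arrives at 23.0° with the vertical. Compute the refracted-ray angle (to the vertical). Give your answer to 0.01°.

42.06°

Snell's law: sin θ₂ = (V₂/V₁)·sin θ₁ = (1526/890)·sin 23.0° = 0.6700.
θ₂ = arcsin 0.6700 = 42.06° from the normal.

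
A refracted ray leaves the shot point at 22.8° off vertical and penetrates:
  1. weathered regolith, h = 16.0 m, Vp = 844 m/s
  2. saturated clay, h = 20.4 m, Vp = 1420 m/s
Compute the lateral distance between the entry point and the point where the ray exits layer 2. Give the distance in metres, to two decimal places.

24.27 m

Apply Snell's law at each interface; in layer i the horizontal offset is hᵢ·tan θᵢ.
Layer 1: θ = 22.80°; offset = 16.0·tan 22.80° = 6.7258 m.
Layer 2: sin θ = 1420·sin 22.8°/844 = 0.6520, θ = 40.69°; offset = 20.4·tan 40.69° = 17.5413 m.
Total horizontal offset = 24.2671 m.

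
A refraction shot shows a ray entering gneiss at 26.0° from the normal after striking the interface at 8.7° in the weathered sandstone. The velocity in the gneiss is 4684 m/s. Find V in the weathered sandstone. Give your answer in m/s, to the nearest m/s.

1616 m/s

sin 8.7° = 0.1513; sin 26.0° = 0.4384.
V₁ = V₂·(sin θ₁/sin θ₂) = 4684·(0.1513/0.4384) = 1616.22 m/s.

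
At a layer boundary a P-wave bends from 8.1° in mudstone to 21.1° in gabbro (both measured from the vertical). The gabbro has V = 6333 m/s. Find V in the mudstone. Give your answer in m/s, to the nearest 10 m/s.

Snell's law: sin 8.1°/V₁ = sin 21.1°/V₂.
V₁ = V₂·sin 8.1°/sin 21.1° = 6333 × 0.3914 = 2478.71 m/s.

2480 m/s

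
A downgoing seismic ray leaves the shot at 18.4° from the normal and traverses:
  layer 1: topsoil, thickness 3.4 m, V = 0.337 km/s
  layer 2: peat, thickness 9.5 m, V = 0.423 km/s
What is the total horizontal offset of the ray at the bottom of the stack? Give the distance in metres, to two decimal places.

Apply Snell's law at each interface; in layer i the horizontal offset is hᵢ·tan θᵢ.
Layer 1: θ = 18.40°; offset = 3.4·tan 18.40° = 1.1310 m.
Layer 2: sin θ = 0.423·sin 18.4°/0.337 = 0.3962, θ = 23.34°; offset = 9.5·tan 23.34° = 4.0994 m.
Total horizontal offset = 5.2304 m.

5.23 m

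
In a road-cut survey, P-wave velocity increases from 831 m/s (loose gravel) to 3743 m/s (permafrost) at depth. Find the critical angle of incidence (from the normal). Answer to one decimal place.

Critical incidence: sin θ_c = V₁/V₂ = 831/3743 = 0.2220.
θ_c = arcsin 0.2220 = 12.83°.

12.8°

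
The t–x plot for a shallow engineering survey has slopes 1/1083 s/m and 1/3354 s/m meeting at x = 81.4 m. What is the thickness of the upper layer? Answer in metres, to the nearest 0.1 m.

29.1 m

h = (x_cross/2)·√((V₂−V₁)/(V₂+V₁)).
(V₂−V₁)/(V₂+V₁) = (3354−1083)/(3354+1083) = 0.5118; √ = 0.7154.
h = (81.4/2)·0.7154 = 29.12 m.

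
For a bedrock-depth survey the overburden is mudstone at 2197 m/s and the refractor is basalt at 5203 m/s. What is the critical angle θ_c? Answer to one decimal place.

25.0°

At critical incidence the refracted ray runs along the interface (θ₂ = 90°), so sin θ_c = V₁/V₂.
θ_c = arcsin(2197/5203) = arcsin 0.4223 = 24.98°.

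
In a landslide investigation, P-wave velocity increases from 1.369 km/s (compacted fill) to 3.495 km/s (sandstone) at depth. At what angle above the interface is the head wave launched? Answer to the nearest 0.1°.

66.9°

At critical incidence the refracted ray runs along the interface (θ₂ = 90°), so sin θ_c = V₁/V₂.
θ_c = arcsin(1.369/3.495) = arcsin 0.3917 = 23.06°.
Measured from the interface: 90° − 23.06° = 66.94°.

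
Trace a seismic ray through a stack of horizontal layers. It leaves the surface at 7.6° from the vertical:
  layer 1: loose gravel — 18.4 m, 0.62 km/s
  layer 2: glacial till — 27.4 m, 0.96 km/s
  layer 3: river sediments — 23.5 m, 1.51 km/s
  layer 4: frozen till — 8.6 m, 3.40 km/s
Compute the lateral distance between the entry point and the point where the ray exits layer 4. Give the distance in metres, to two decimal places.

25.24 m

Ray parameter p = sin 7.6° / 0.62 km/s = 2.1332e-01 s/km.
Layer 1: θ = 7.60°; offset = 18.4·tan 7.60° = 2.4551 m.
Layer 2: sin θ = p·0.96 = 0.2048 → θ = 11.82°; offset = 27.4·tan 11.82° = 5.7326 m.
Layer 3: sin θ = p·1.51 = 0.3221 → θ = 18.79°; offset = 23.5·tan 18.79° = 7.9957 m.
Layer 4: sin θ = p·3.40 = 0.7253 → θ = 46.49°; offset = 8.6·tan 46.49° = 9.0599 m.
Total horizontal offset = 25.2433 m.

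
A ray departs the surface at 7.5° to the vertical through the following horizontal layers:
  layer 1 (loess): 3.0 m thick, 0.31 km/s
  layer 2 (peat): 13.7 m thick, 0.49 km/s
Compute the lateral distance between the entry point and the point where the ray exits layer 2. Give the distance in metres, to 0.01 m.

Apply Snell's law at each interface; in layer i the horizontal offset is hᵢ·tan θᵢ.
Layer 1: θ = 7.50°; offset = 3.0·tan 7.50° = 0.3950 m.
Layer 2: sin θ = 0.49·sin 7.5°/0.31 = 0.2063, θ = 11.91°; offset = 13.7·tan 11.91° = 2.8887 m.
Σ offsets = 3.2836 m.

3.28 m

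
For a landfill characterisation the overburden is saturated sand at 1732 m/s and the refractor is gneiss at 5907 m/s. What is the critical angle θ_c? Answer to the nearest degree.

Critical incidence: sin θ_c = V₁/V₂ = 1732/5907 = 0.2932.
θ_c = arcsin 0.2932 = 17.05°.

17°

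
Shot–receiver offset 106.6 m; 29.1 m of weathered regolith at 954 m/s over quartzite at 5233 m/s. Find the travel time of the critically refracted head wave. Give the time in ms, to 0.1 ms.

80.4 ms

θ_c = arcsin(V₁/V₂) = arcsin(954/5233) = 10.50°, cos θ_c = 0.9832.
Intercept time tᵢ = 2h cos θ_c / V₁ = 2·29.1·0.9832/954 = 0.05998 s.
t = x/V₂ + tᵢ = 106.6/5233 + 0.05998 = 0.08035 s.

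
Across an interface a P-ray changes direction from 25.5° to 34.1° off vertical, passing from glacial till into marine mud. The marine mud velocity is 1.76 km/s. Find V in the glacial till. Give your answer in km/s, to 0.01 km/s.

Snell's law: sin 25.5°/V₁ = sin 34.1°/V₂.
V₁ = V₂·sin 25.5°/sin 34.1° = 1.76 × 0.7679 = 1.35 km/s.

1.35 km/s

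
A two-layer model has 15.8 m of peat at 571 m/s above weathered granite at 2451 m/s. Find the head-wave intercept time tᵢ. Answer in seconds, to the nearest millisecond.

θ_c = arcsin(V₁/V₂) = arcsin(571/2451) = 13.47°; cos θ_c = 0.9725.
tᵢ = 2h·cos θ_c / V₁ = 2·15.8·0.9725 / 571 = 0.05382 s.

0.054 s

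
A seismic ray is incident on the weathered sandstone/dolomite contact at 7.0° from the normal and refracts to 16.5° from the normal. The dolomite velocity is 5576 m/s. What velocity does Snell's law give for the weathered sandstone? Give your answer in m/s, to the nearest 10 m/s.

sin 7.0° = 0.1219; sin 16.5° = 0.2840.
V₁ = V₂·(sin θ₁/sin θ₂) = 5576·(0.1219/0.2840) = 2392.63 m/s.

2390 m/s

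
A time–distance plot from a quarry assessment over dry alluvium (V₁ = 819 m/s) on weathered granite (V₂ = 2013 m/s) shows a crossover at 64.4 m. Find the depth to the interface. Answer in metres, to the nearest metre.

x_cross = 2h·√((V₂+V₁)/(V₂−V₁)) → h = x_cross / (2·√((V₂+V₁)/(V₂−V₁))).
√((V₂+V₁)/(V₂−V₁)) = √((2013+819)/(2013−819)) = 1.5401.
h = 64.4 / (2·1.5401) = 20.91 m.

21 m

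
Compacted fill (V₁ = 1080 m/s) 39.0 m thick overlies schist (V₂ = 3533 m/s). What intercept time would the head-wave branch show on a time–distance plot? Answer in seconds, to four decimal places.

0.0688 s

tᵢ = 2h·√(V₂²−V₁²)/(V₁V₂).
√(V₂²−V₁²) = √(3533²−1080²) = 3363.9 m/s.
tᵢ = 2·39.0·3363.9/(1080·3533) = 0.06877 s.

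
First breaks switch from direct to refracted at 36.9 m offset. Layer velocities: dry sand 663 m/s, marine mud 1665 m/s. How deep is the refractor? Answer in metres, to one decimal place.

12.1 m

h = (x_cross/2)·√((V₂−V₁)/(V₂+V₁)).
(V₂−V₁)/(V₂+V₁) = (1665−663)/(1665+663) = 0.4304; √ = 0.6561.
h = (36.9/2)·0.6561 = 12.10 m.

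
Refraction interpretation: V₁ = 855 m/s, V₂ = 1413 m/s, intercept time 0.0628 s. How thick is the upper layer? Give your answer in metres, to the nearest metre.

θ_c = arcsin(855/1413) = 37.24°; cos θ_c = 0.7962.
tᵢ = 2h cos θ_c/V₁ ⇒ h = tᵢ·V₁/(2 cos θ_c) = 0.0628·855/(2·0.7962) = 33.72 m.

34 m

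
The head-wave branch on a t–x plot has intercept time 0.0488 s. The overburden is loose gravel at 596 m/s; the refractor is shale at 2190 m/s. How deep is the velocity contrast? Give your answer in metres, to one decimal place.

h = tᵢ·V₁·V₂ / (2·√(V₂²−V₁²)).
√(V₂²−V₁²) = √(2190² − 596²) = 2107.3 m/s.
h = 0.0488 s × 596 × 2190 / (2 × 2107.3) = 15.11 m.

15.1 m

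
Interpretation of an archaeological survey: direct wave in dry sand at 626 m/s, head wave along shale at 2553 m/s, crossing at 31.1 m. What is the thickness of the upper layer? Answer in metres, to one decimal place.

12.1 m

h = (x_cross/2)·√((V₂−V₁)/(V₂+V₁)).
(V₂−V₁)/(V₂+V₁) = (2553−626)/(2553+626) = 0.6062; √ = 0.7786.
h = (31.1/2)·0.7786 = 12.11 m.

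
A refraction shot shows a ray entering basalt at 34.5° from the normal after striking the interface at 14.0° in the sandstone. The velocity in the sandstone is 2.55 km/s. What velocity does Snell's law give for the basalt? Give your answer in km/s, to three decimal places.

sin 14.0° = 0.2419; sin 34.5° = 0.5664.
V₂ = V₁·(sin θ₂/sin θ₁) = 2.55·(0.5664/0.2419) = 5.970 km/s.

5.970 km/s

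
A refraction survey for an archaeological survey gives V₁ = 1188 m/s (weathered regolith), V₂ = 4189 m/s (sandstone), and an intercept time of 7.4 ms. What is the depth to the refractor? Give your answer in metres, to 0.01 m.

4.58 m

h = tᵢ·V₁·V₂ / (2·√(V₂²−V₁²)).
√(V₂²−V₁²) = √(4189² − 1188²) = 4017.0 m/s.
h = 0.0074 s × 1188 × 4189 / (2 × 4017.0) = 4.58 m.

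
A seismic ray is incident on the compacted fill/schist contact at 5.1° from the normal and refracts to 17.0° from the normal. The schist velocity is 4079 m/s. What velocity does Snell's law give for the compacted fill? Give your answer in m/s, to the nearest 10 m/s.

sin 5.1° = 0.0889; sin 17.0° = 0.2924.
V₁ = V₂·(sin θ₁/sin θ₂) = 4079·(0.0889/0.2924) = 1240.20 m/s.

1240 m/s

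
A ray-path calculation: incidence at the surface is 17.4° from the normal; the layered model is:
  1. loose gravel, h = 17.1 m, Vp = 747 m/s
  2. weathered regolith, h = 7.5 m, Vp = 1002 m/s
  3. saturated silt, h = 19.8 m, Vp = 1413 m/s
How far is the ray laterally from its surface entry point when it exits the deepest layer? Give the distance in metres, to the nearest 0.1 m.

Apply Snell's law at each interface; in layer i the horizontal offset is hᵢ·tan θᵢ.
Layer 1: θ = 17.40°; offset = 17.1·tan 17.40° = 5.359 m.
Layer 2: sin θ = 1002·sin 17.4°/747 = 0.4011, θ = 23.65°; offset = 7.5·tan 23.65° = 3.284 m.
Layer 3: sin θ = 1413·sin 17.4°/747 = 0.5657, θ = 34.45°; offset = 19.8·tan 34.45° = 13.582 m.
Summing the layer offsets gives 22.225 m.

22.2 m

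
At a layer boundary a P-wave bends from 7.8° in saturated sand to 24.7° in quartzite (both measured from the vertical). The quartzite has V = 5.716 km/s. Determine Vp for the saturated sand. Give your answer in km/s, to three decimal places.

1.856 km/s

Snell's law: sin 7.8°/V₁ = sin 24.7°/V₂.
V₁ = V₂·sin 7.8°/sin 24.7° = 5.716 × 0.3248 = 1.856 km/s.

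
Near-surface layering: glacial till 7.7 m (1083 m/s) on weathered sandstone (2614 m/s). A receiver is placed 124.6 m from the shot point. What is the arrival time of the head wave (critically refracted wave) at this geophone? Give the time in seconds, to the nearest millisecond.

0.061 s

θ_c = arcsin(V₁/V₂) = arcsin(1083/2614) = 24.48°, cos θ_c = 0.9101.
Intercept time tᵢ = 2h cos θ_c / V₁ = 2·7.7·0.9101/1083 = 0.01294 s.
t = x/V₂ + tᵢ = 124.6/2614 + 0.01294 = 0.06061 s.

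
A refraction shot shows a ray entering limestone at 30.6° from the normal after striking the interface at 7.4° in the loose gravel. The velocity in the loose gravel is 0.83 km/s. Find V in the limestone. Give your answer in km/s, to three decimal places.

Snell's law: sin 7.4°/V₁ = sin 30.6°/V₂.
V₂ = V₁·sin 30.6°/sin 7.4° = 0.83 × 3.9523 = 3.280 km/s.

3.280 km/s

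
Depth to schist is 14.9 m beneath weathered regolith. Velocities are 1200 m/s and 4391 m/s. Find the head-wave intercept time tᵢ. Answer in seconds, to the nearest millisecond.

0.024 s

tᵢ = 2h·√(V₂²−V₁²)/(V₁V₂).
√(V₂²−V₁²) = √(4391²−1200²) = 4223.8 m/s.
tᵢ = 2·14.9·4223.8/(1200·4391) = 0.02389 s.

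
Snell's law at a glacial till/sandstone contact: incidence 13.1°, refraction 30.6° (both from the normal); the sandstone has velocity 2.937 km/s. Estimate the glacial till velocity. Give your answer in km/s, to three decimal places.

1.308 km/s

Snell's law: sin 13.1°/V₁ = sin 30.6°/V₂.
V₁ = V₂·sin 13.1°/sin 30.6° = 2.937 × 0.4453 = 1.308 km/s.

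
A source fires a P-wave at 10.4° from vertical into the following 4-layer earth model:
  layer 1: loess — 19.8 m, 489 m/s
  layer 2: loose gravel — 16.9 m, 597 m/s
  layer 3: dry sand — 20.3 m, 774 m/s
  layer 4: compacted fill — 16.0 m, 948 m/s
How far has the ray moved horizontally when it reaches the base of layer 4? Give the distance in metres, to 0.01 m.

19.48 m

Apply Snell's law at each interface; in layer i the horizontal offset is hᵢ·tan θᵢ.
Layer 1: θ = 10.40°; offset = 19.8·tan 10.40° = 3.6340 m.
Layer 2: sin θ = 597·sin 10.4°/489 = 0.2204, θ = 12.73°; offset = 16.9·tan 12.73° = 3.8185 m.
Layer 3: sin θ = 774·sin 10.4°/489 = 0.2857, θ = 16.60°; offset = 20.3·tan 16.60° = 6.0526 m.
Layer 4: sin θ = 948·sin 10.4°/489 = 0.3500, θ = 20.49°; offset = 16.0·tan 20.49° = 5.9774 m.
Summing the layer offsets gives 19.4825 m.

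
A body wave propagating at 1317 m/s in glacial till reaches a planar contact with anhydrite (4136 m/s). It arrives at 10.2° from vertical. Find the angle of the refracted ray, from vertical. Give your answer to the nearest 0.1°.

Snell's law: sin θ₂ = (V₂/V₁)·sin θ₁ = (4136/1317)·sin 10.2° = 0.5561.
θ₂ = sin⁻¹(0.5561) = 33.79° (from vertical).

33.8°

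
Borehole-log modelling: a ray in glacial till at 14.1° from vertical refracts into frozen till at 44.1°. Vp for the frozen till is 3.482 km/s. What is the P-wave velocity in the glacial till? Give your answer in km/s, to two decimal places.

Snell's law: sin 14.1°/V₁ = sin 44.1°/V₂.
V₁ = V₂·sin 14.1°/sin 44.1° = 3.482 × 0.3501 = 1.22 km/s.

1.22 km/s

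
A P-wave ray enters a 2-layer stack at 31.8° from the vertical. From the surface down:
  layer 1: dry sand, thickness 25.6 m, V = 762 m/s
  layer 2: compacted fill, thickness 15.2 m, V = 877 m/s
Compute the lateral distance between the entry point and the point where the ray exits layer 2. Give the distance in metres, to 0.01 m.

27.47 m

Apply Snell's law at each interface; in layer i the horizontal offset is hᵢ·tan θᵢ.
Layer 1: θ = 31.80°; offset = 25.6·tan 31.80° = 15.8727 m.
Layer 2: sin θ = 877·sin 31.8°/762 = 0.6065, θ = 37.34°; offset = 15.2·tan 37.34° = 11.5943 m.
Σ offsets = 27.4669 m.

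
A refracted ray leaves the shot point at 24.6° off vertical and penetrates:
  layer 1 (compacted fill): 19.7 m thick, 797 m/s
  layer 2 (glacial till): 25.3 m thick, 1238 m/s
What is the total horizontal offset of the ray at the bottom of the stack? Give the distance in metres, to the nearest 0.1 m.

30.5 m

Apply Snell's law at each interface; in layer i the horizontal offset is hᵢ·tan θᵢ.
Layer 1: θ = 24.60°; offset = 19.7·tan 24.60° = 9.019 m.
Layer 2: sin θ = 1238·sin 24.6°/797 = 0.6466, θ = 40.29°; offset = 25.3·tan 40.29° = 21.446 m.
Summing the layer offsets gives 30.466 m.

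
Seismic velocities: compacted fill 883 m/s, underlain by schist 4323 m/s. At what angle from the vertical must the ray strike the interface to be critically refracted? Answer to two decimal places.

Critical incidence: sin θ_c = V₁/V₂ = 883/4323 = 0.2043.
θ_c = arcsin 0.2043 = 11.79°.

11.79°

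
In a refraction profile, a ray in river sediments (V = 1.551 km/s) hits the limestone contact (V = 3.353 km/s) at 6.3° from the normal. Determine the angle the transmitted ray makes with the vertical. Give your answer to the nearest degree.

Snell's law: sin θ₂ = (V₂/V₁)·sin θ₁ = (3.353/1.551)·sin 6.3° = 0.2372.
θ₂ = arcsin 0.2372 = 13.72° from the normal.

14°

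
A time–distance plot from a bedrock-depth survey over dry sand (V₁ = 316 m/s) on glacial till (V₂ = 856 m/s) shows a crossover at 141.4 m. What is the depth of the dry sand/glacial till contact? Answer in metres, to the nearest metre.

48 m

x_cross = 2h·√((V₂+V₁)/(V₂−V₁)) → h = x_cross / (2·√((V₂+V₁)/(V₂−V₁))).
√((V₂+V₁)/(V₂−V₁)) = √((856+316)/(856−316)) = 1.4732.
h = 141.4 / (2·1.4732) = 47.99 m.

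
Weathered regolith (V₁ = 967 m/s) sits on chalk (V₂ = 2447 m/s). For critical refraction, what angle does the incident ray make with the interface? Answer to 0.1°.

At critical incidence the refracted ray runs along the interface (θ₂ = 90°), so sin θ_c = V₁/V₂.
θ_c = arcsin(967/2447) = arcsin 0.3952 = 23.28°.
Measured from the interface: 90° − 23.28° = 66.72°.

66.7°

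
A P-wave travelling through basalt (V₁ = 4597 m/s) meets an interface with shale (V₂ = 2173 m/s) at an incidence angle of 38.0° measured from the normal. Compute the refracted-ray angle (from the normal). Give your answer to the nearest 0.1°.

Snell's law: sin θ₂ = (V₂/V₁)·sin θ₁ = (2173/4597)·sin 38.0° = 0.2910.
θ₂ = sin⁻¹(0.2910) = 16.92° (from vertical).

16.9°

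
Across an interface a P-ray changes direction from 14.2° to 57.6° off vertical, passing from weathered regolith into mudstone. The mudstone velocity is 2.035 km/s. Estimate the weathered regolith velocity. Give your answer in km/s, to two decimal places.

Snell's law: sin 14.2°/V₁ = sin 57.6°/V₂.
V₁ = V₂·sin 14.2°/sin 57.6° = 2.035 × 0.2905 = 0.59 km/s.

0.59 km/s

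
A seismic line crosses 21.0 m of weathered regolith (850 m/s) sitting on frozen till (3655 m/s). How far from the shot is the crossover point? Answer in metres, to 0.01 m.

53.23 m

x_cross = 2h·√((V₂+V₁)/(V₂−V₁)).
(V₂+V₁)/(V₂−V₁) = (3655+850)/(3655−850) = 1.6061; √ = 1.2673.
x_cross = 2·21.0·1.2673 = 53.23 m.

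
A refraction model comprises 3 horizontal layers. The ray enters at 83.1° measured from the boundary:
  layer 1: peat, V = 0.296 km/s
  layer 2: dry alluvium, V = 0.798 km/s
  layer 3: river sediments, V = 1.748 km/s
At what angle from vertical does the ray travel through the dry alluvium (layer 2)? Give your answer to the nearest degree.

19°

From the normal: θ₁ = 90° − 83.1° = 6.9°.
Snell's law across each interface conserves sin θ / V, so sin θ_2 = V_2·sin θ₁/V₁.
sin θ_2 = 0.798 × sin 6.9° / 0.296 = 0.3239.
θ_2 = 18.90° from the vertical.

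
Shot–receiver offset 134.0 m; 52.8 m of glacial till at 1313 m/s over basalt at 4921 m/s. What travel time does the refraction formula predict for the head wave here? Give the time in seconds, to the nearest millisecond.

0.105 s

t = x/V₂ + 2h·√(V₂²−V₁²)/(V₁V₂).
√(V₂²−V₁²) = √(4921²−1313²) = 4742.6 m/s; delay term = 2·52.8·4742.6/(1313·4921) = 0.07751 s.
t = 134.0/4921 + 0.07751 = 0.10474 s.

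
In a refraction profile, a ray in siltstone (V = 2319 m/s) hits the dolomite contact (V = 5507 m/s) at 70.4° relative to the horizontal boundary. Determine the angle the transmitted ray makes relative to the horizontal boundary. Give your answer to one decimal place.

37.2°

Angle from the normal: 90° − 70.4° = 19.6°.
Snell's law: sin θ₂ = (V₂/V₁)·sin θ₁ = (5507/2319)·sin 19.6° = 0.7966.
θ₂ = arcsin 0.7966 = 52.81° from the normal.
From the interface: 90° − 52.81° = 37.19°.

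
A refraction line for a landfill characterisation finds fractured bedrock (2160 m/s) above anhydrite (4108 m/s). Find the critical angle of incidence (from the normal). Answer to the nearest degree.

At critical incidence the refracted ray runs along the interface (θ₂ = 90°), so sin θ_c = V₁/V₂.
θ_c = arcsin(2160/4108) = arcsin 0.5258 = 31.72°.

32°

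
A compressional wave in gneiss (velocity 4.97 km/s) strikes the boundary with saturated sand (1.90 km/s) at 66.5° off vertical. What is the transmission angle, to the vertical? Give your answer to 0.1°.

Snell's law: sin θ₂ = (V₂/V₁)·sin θ₁ = (1.90/4.97)·sin 66.5° = 0.3506.
θ₂ = arcsin 0.3506 = 20.52° from the normal.

20.5°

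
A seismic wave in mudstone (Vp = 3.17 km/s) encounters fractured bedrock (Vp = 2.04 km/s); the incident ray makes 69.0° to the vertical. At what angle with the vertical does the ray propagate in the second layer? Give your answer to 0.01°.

36.93°

sin θ₁/V₁ = sin θ₂/V₂ ⇒ sin θ₂ = 2.04·sin 69.0°/3.17 = 2.04·0.9336/3.17 = 0.6008.
θ₂ = arcsin 0.6008 = 36.93° from the normal.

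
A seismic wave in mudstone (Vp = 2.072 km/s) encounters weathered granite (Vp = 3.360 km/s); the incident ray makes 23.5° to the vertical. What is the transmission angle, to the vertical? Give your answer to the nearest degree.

40°

Snell's law: sin θ₂ = (V₂/V₁)·sin θ₁ = (3.360/2.072)·sin 23.5° = 0.6466.
θ₂ = arcsin 0.6466 = 40.29° from the normal.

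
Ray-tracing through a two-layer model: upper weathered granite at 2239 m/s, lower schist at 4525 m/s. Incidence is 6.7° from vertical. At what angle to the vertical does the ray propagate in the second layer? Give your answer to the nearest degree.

sin θ₁/V₁ = sin θ₂/V₂ ⇒ sin θ₂ = 4525·sin 6.7°/2239 = 4525·0.1167/2239 = 0.2358.
θ₂ = sin⁻¹(0.2358) = 13.64° (from vertical).

14°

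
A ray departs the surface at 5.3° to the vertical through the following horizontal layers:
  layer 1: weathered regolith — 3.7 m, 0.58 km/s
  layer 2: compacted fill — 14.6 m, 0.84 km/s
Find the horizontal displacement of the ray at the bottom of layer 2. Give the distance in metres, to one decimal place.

Apply Snell's law at each interface; in layer i the horizontal offset is hᵢ·tan θᵢ.
Layer 1: θ = 5.30°; offset = 3.7·tan 5.30° = 0.343 m.
Layer 2: sin θ = 0.84·sin 5.3°/0.58 = 0.1338, θ = 7.69°; offset = 14.6·tan 7.69° = 1.971 m.
Total horizontal offset = 2.314 m.

2.3 m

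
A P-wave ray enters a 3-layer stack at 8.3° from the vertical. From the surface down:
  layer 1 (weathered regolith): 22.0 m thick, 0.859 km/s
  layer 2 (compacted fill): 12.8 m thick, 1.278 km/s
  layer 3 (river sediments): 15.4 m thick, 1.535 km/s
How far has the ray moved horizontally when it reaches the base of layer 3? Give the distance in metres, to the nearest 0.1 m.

10.1 m

Ray parameter p = sin 8.3° / 0.859 km/s = 1.6805e-01 s/km.
Layer 1: θ = 8.30°; offset = 22.0·tan 8.30° = 3.209 m.
Layer 2: sin θ = p·1.278 = 0.2148 → θ = 12.40°; offset = 12.8·tan 12.40° = 2.815 m.
Layer 3: sin θ = p·1.535 = 0.2580 → θ = 14.95°; offset = 15.4·tan 14.95° = 4.112 m.
Total horizontal offset = 10.136 m.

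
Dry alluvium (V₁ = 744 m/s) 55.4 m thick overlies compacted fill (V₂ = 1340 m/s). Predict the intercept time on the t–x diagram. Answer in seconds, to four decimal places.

tᵢ = 2h·√(V₂²−V₁²)/(V₁V₂).
√(V₂²−V₁²) = √(1340²−744²) = 1114.5 m/s.
tᵢ = 2·55.4·1114.5/(744·1340) = 0.12386 s.

0.1239 s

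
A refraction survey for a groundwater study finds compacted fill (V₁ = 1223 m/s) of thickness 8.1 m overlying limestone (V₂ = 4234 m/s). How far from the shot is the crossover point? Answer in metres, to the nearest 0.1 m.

x_cross = 2h·√((V₂+V₁)/(V₂−V₁)).
(V₂+V₁)/(V₂−V₁) = (4234+1223)/(4234−1223) = 1.8124; √ = 1.3462.
x_cross = 2·8.1·1.3462 = 21.81 m.

21.8 m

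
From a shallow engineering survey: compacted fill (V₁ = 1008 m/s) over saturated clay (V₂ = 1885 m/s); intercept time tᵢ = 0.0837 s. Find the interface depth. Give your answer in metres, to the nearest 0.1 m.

49.9 m

θ_c = arcsin(1008/1885) = 32.33°; cos θ_c = 0.8450.
tᵢ = 2h cos θ_c/V₁ ⇒ h = tᵢ·V₁/(2 cos θ_c) = 0.0837·1008/(2·0.8450) = 49.92 m.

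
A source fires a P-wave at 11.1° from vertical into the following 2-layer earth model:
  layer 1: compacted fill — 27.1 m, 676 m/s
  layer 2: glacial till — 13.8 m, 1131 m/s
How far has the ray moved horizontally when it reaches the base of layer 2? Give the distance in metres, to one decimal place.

p = sin θ₁/V₁ = sin 11.1°/676 = 2.8480e-04 s/m is conserved through the stack.
Layer 1: θ = 11.10°; offset = 27.1·tan 11.10° = 5.317 m.
Layer 2: sin θ = p·1131 = 0.3221 → θ = 18.79°; offset = 13.8·tan 18.79° = 4.695 m.
Summing the layer offsets gives 10.012 m.

10.0 m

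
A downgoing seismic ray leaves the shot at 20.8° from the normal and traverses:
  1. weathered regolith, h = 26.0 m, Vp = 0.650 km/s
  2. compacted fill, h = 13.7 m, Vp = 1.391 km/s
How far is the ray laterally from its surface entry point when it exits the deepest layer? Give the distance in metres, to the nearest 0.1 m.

Apply Snell's law at each interface; in layer i the horizontal offset is hᵢ·tan θᵢ.
Layer 1: θ = 20.80°; offset = 26.0·tan 20.80° = 9.876 m.
Layer 2: sin θ = 1.391·sin 20.8°/0.650 = 0.7599, θ = 49.46°; offset = 13.7·tan 49.46° = 16.017 m.
Summing the layer offsets gives 25.893 m.

25.9 m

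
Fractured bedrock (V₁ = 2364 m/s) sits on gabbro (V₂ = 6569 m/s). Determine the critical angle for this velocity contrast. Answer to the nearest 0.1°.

At critical incidence the refracted ray runs along the interface (θ₂ = 90°), so sin θ_c = V₁/V₂.
θ_c = arcsin(2364/6569) = arcsin 0.3599 = 21.09°.

21.1°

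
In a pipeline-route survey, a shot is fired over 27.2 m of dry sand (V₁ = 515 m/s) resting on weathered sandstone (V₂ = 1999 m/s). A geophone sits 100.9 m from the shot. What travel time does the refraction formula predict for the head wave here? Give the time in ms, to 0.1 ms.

t = x/V₂ + 2h·√(V₂²−V₁²)/(V₁V₂).
√(V₂²−V₁²) = √(1999²−515²) = 1931.5 m/s; delay term = 2·27.2·1931.5/(515·1999) = 0.10207 s.
t = 100.9/1999 + 0.10207 = 0.15254 s.

152.5 ms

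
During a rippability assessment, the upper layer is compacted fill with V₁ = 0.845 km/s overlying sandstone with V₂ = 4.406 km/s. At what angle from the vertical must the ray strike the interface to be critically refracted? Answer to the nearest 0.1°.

11.1°

At critical incidence the refracted ray runs along the interface (θ₂ = 90°), so sin θ_c = V₁/V₂.
θ_c = arcsin(0.845/4.406) = arcsin 0.1918 = 11.06°.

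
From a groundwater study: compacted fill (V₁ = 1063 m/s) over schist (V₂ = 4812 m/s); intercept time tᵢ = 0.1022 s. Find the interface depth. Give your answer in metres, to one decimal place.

h = tᵢ·V₁·V₂ / (2·√(V₂²−V₁²)).
√(V₂²−V₁²) = √(4812² − 1063²) = 4693.1 m/s.
h = 0.1022 s × 1063 × 4812 / (2 × 4693.1) = 55.70 m.

55.7 m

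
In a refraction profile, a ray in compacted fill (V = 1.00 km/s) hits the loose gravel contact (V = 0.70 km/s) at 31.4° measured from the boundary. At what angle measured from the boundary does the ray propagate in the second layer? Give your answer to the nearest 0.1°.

Angle from the normal: 90° − 31.4° = 58.6°.
sin θ₁/V₁ = sin θ₂/V₂ ⇒ sin θ₂ = 0.70·sin 58.6°/1.00 = 0.70·0.8536/1.00 = 0.5975.
θ₂ = arcsin 0.5975 = 36.69° from the normal.
From the interface: 90° − 36.69° = 53.31°.

53.3°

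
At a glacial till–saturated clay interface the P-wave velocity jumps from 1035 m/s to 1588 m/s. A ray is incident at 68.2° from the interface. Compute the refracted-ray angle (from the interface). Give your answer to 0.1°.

Convert to the normal: θ₁ = 90° − 68.2° = 21.8°.
Snell's law: sin θ₂ = (V₂/V₁)·sin θ₁ = (1588/1035)·sin 21.8° = 0.5698.
θ₂ = sin⁻¹(0.5698) = 34.74° (from vertical).
From the interface: 90° − 34.74° = 55.26°.

55.3°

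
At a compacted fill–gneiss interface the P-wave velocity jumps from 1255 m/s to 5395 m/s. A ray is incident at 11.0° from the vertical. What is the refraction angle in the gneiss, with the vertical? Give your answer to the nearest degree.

Snell's law: sin θ₂ = (V₂/V₁)·sin θ₁ = (5395/1255)·sin 11.0° = 0.8203.
θ₂ = arcsin 0.8203 = 55.11° from the normal.

55°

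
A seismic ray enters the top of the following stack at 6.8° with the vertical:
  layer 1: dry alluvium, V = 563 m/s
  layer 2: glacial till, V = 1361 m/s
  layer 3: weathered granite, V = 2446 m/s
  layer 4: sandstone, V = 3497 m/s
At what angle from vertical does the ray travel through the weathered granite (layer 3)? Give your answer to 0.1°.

Ray parameter p = sin 6.8° / 563 = 2.1031e-04 s/m.
sin θ_3 = p·V_3 = 2.1031e-04 × 2446 = 0.5144.
θ_3 = 30.96° from the vertical.

31.0°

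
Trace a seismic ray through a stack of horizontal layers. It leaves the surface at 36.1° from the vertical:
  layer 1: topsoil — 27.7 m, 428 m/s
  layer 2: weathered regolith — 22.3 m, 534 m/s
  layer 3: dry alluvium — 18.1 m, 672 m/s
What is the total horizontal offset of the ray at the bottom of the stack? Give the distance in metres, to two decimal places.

p = sin θ₁/V₁ = sin 36.1°/428 = 1.3766e-03 s/m is conserved through the stack.
Layer 1: θ = 36.10°; offset = 27.7·tan 36.10° = 20.1992 m.
Layer 2: sin θ = p·534 = 0.7351 → θ = 47.32°; offset = 22.3·tan 47.32° = 24.1809 m.
Layer 3: sin θ = p·672 = 0.9251 → θ = 67.68°; offset = 18.1·tan 67.68° = 44.0939 m.
Σ offsets = 88.4739 m.

88.47 m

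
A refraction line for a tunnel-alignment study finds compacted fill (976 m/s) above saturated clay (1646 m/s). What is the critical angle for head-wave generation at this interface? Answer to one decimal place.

Critical incidence: sin θ_c = V₁/V₂ = 976/1646 = 0.5930.
θ_c = arcsin 0.5930 = 36.37°.

36.4°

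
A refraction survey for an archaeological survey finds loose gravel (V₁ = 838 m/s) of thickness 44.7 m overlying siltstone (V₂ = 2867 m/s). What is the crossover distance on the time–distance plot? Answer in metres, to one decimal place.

x_cross = 2h·√((V₂+V₁)/(V₂−V₁)).
(V₂+V₁)/(V₂−V₁) = (2867+838)/(2867−838) = 1.8260; √ = 1.3513.
x_cross = 2·44.7·1.3513 = 120.81 m.

120.8 m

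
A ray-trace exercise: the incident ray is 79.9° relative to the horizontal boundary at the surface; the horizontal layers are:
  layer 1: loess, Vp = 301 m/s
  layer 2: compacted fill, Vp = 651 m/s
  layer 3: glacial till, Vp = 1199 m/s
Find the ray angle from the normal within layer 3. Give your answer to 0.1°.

44.3°

From the normal: θ₁ = 90° − 79.9° = 10.1°.
Ray parameter p = sin 10.1° / 301 = 5.8261e-04 s/m.
sin θ_3 = p·V_3 = 5.8261e-04 × 1199 = 0.6986.
θ_3 = 44.31° from the vertical.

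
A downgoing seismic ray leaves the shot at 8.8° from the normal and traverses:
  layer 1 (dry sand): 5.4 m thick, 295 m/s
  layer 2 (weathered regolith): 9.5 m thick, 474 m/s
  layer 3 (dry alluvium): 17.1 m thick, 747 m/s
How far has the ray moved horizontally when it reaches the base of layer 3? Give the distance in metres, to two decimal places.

Ray parameter p = sin 8.8° / 295 m/s = 5.1860e-04 s/m.
Layer 1: θ = 8.80°; offset = 5.4·tan 8.80° = 0.8360 m.
Layer 2: sin θ = p·474 = 0.2458 → θ = 14.23°; offset = 9.5·tan 14.23° = 2.4092 m.
Layer 3: sin θ = p·747 = 0.3874 → θ = 22.79°; offset = 17.1·tan 22.79° = 7.1855 m.
Summing the layer offsets gives 10.4306 m.

10.43 m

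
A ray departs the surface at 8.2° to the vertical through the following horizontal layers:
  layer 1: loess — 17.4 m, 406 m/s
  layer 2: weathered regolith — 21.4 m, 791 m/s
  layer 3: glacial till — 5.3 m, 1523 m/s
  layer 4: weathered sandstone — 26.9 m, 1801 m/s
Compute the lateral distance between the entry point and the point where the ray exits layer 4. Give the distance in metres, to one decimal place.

p = sin θ₁/V₁ = sin 8.2°/406 = 3.5130e-04 s/m is conserved through the stack.
Layer 1: θ = 8.20°; offset = 17.4·tan 8.20° = 2.507 m.
Layer 2: sin θ = p·791 = 0.2779 → θ = 16.13°; offset = 21.4·tan 16.13° = 6.190 m.
Layer 3: sin θ = p·1523 = 0.5350 → θ = 32.35°; offset = 5.3·tan 32.35° = 3.357 m.
Layer 4: sin θ = p·1801 = 0.6327 → θ = 39.25°; offset = 26.9·tan 39.25° = 21.978 m.
Summing the layer offsets gives 34.032 m.

34.0 m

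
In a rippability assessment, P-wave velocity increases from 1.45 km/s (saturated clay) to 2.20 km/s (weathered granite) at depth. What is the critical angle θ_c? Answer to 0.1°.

41.2°

At critical incidence the refracted ray runs along the interface (θ₂ = 90°), so sin θ_c = V₁/V₂.
θ_c = arcsin(1.45/2.20) = arcsin 0.6591 = 41.23°.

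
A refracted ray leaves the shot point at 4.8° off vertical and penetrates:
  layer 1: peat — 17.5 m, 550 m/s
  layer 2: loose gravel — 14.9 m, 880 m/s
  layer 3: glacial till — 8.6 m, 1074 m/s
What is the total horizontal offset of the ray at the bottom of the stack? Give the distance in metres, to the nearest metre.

5 m

Ray parameter p = sin 4.8° / 550 m/s = 1.5214e-04 s/m.
Layer 1: θ = 4.80°; offset = 17.5·tan 4.80° = 1.470 m.
Layer 2: sin θ = p·880 = 0.1339 → θ = 7.69°; offset = 14.9·tan 7.69° = 2.013 m.
Layer 3: sin θ = p·1074 = 0.1634 → θ = 9.40°; offset = 8.6·tan 9.40° = 1.424 m.
Total horizontal offset = 4.907 m.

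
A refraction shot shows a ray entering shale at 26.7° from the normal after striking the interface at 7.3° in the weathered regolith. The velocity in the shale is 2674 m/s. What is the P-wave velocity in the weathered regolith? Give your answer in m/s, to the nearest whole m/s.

756 m/s

Snell's law: sin 7.3°/V₁ = sin 26.7°/V₂.
V₁ = V₂·sin 7.3°/sin 26.7° = 2674 × 0.2828 = 756.19 m/s.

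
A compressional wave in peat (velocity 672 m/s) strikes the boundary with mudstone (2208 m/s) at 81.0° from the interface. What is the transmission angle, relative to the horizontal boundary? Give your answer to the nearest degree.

Convert to the normal: θ₁ = 90° − 81.0° = 9.0°.
Snell's law: sin θ₂ = (V₂/V₁)·sin θ₁ = (2208/672)·sin 9.0° = 0.5140.
θ₂ = sin⁻¹(0.5140) = 30.93° (from vertical).
From the interface: 90° − 30.93° = 59.07°.

59°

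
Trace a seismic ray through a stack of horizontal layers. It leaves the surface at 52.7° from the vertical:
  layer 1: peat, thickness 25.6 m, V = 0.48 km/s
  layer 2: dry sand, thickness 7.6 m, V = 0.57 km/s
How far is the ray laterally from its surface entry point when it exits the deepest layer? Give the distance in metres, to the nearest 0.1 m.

Apply Snell's law at each interface; in layer i the horizontal offset is hᵢ·tan θᵢ.
Layer 1: θ = 52.70°; offset = 25.6·tan 52.70° = 33.605 m.
Layer 2: sin θ = 0.57·sin 52.7°/0.48 = 0.9446, θ = 70.84°; offset = 7.6·tan 70.84° = 21.877 m.
Summing the layer offsets gives 55.482 m.

55.5 m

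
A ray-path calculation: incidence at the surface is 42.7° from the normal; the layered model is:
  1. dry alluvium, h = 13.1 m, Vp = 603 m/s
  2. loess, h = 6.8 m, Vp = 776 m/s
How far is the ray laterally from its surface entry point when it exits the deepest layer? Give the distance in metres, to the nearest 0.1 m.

p = sin θ₁/V₁ = sin 42.7°/603 = 1.1246e-03 s/m is conserved through the stack.
Layer 1: θ = 42.70°; offset = 13.1·tan 42.70° = 12.088 m.
Layer 2: sin θ = p·776 = 0.8727 → θ = 60.78°; offset = 6.8·tan 60.78° = 12.156 m.
Σ offsets = 24.244 m.

24.2 m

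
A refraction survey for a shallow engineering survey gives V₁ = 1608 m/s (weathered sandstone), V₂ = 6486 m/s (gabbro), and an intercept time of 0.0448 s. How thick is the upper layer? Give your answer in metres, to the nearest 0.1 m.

θ_c = arcsin(1608/6486) = 14.35°; cos θ_c = 0.9688.
tᵢ = 2h cos θ_c/V₁ ⇒ h = tᵢ·V₁/(2 cos θ_c) = 0.0448·1608/(2·0.9688) = 37.18 m.

37.2 m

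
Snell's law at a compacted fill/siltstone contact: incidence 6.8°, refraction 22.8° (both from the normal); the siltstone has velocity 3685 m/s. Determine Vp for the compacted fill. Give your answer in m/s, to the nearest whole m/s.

1126 m/s

sin 6.8° = 0.1184; sin 22.8° = 0.3875.
V₁ = V₂·(sin θ₁/sin θ₂) = 3685·(0.1184/0.3875) = 1125.94 m/s.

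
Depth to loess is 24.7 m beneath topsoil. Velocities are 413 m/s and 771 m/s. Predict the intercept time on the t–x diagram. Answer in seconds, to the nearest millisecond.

tᵢ = 2h·√(V₂²−V₁²)/(V₁V₂).
√(V₂²−V₁²) = √(771²−413²) = 651.1 m/s.
tᵢ = 2·24.7·651.1/(413·771) = 0.10100 s.

0.101 s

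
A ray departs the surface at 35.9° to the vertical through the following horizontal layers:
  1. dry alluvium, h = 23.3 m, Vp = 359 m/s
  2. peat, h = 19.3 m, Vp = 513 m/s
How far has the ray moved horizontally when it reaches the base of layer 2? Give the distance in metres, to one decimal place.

Ray parameter p = sin 35.9° / 359 m/s = 1.6333e-03 s/m.
Layer 1: θ = 35.90°; offset = 23.3·tan 35.90° = 16.866 m.
Layer 2: sin θ = p·513 = 0.8379 → θ = 56.92°; offset = 19.3·tan 56.92° = 29.629 m.
Summing the layer offsets gives 46.495 m.

46.5 m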